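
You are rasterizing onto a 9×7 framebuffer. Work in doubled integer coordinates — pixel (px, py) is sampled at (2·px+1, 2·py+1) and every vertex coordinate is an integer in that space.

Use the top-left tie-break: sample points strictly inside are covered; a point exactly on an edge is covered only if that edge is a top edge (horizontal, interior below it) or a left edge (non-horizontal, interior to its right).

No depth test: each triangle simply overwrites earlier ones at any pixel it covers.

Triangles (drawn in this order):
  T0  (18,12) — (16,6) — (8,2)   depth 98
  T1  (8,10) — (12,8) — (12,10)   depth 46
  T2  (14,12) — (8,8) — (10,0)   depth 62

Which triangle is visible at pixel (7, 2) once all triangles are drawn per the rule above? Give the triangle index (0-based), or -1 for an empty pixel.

T0:
  2·area = 40  (B↔C swapped to make it positive)
  edge (18, 12)→(8, 2): d=(-10,-10) top-left  bias=+0
  edge (8, 2)→(16, 6): d=(8,4) right/bottom  bias=-1
  edge (16, 6)→(18, 12): d=(2,6) right/bottom  bias=-1
    (3,0)@(7, 1): e=[0,-4,44] → ·  [on edge]
    (4,1)@(9, 3): e=[0,4,36] → █  [on edge]
    (5,1)@(11, 3): e=[20,-4,24] → ·
    (7,1)@(15, 3): e=[60,-20,0] → ·  [on edge]
    (4,2)@(9, 5): e=[-20,20,40] → ·
    (5,2)@(11, 5): e=[0,12,28] → █  [on edge]
    (6,2)@(13, 5): e=[20,4,16] → █
    (7,2)@(15, 5): e=[40,-4,4] → ·
    (5,3)@(11, 7): e=[-20,28,32] → ·
    (6,3)@(13, 7): e=[0,20,20] → █  [on edge]
    (7,3)@(15, 7): e=[20,12,8] → █
    (8,3)@(17, 7): e=[40,4,-4] → ·
    (7,4)@(15, 9): e=[0,28,12] → █  [on edge]
    (8,4)@(17, 9): e=[20,20,0] → ·  [on edge]
    (8,5)@(17, 11): e=[0,36,4] → █  [on edge]
  covered (7 px):
    · · · · · · · · ·
    · · · · █ · · · ·
    · · · · · █ █ · ·
    · · · · · · █ █ ·
    · · · · · · · █ ·
    · · · · · · · · █
    · · · · · · · · ·
T1:
  2·area = 8
  edge (8, 10)→(12, 8): d=(4,-2) top-left  bias=+0
  edge (12, 8)→(12, 10): d=(0,2) right/bottom  bias=-1
  edge (12, 10)→(8, 10): d=(-4,0) right/bottom  bias=-1
    (5,4)@(11, 9): e=[2,2,4] → █
    (6,4)@(13, 9): e=[6,-2,4] → ·
    (5,5)@(11, 11): e=[10,2,-4] → ·
  covered (1 px):
    · · · · · · · · ·
    · · · · · · · · ·
    · · · · · · · · ·
    · · · · · · · · ·
    · · · · · █ · · ·
    · · · · · · · · ·
    · · · · · · · · ·
T2:
  2·area = 56
  edge (14, 12)→(8, 8): d=(-6,-4) top-left  bias=+0
  edge (8, 8)→(10, 0): d=(2,-8) top-left  bias=+0
  edge (10, 0)→(14, 12): d=(4,12) right/bottom  bias=-1
    (5,1)@(11, 3): e=[42,14,0] → ·  [on edge]
    (4,2)@(9, 5): e=[22,2,32] → █
    (5,2)@(11, 5): e=[30,18,8] → █
    (6,2)@(13, 5): e=[38,34,-16] → ·
    (4,3)@(9, 7): e=[10,6,40] → █
    (6,3)@(13, 7): e=[26,38,-8] → ·
    (4,4)@(9, 9): e=[-2,10,48] → ·
    (5,4)@(11, 9): e=[6,26,24] → █
    (6,4)@(13, 9): e=[14,42,0] → ·  [on edge]
    (5,5)@(11, 11): e=[-6,30,32] → ·
    (6,5)@(13, 11): e=[2,46,8] → █
    (7,5)@(15, 11): e=[10,62,-16] → ·
  covered (6 px):
    · · · · · · · · ·
    · · · · · · · · ·
    · · · · █ █ · · ·
    · · · · █ █ · · ·
    · · · · · █ · · ·
    · · · · · · █ · ·
    · · · · · · · · ·

Z-buffer (winner per pixel, '.' = empty):
  . . . . . . . . .
  . . . . 0 . . . .
  . . . . 2 2 0 . .
  . . . . 2 2 0 0 .
  . . . . . 2 . 0 .
  . . . . . . 2 . 0
  . . . . . . . . .

Answer: -1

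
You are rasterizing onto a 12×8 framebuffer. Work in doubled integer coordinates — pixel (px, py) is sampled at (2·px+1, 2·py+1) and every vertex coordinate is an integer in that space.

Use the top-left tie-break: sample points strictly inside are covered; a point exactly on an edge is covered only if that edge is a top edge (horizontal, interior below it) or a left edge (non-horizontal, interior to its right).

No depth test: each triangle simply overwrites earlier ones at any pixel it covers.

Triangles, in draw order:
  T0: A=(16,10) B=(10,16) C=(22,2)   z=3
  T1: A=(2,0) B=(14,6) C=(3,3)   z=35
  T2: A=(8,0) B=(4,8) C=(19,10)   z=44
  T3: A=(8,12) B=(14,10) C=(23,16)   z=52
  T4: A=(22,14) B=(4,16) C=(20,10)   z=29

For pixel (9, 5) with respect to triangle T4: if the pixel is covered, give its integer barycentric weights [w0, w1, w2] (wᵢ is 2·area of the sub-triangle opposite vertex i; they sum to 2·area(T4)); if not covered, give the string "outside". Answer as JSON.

T0:
  2·area = 12
  edge (16, 10)→(10, 16): d=(-6,6) right/bottom  bias=-1
  edge (10, 16)→(22, 2): d=(12,-14) top-left  bias=+0
  edge (22, 2)→(16, 10): d=(-6,8) right/bottom  bias=-1
    (11,1)@(23, 3): e=[0,26,-14] → ·  [on edge]
    (10,2)@(21, 5): e=[0,22,-10] → ·  [on edge]
    (9,3)@(19, 7): e=[0,18,-6] → ·  [on edge]
    (8,4)@(17, 9): e=[0,14,-2] → ·  [on edge]
    (7,5)@(15, 11): e=[0,10,2] → ·  [on edge]
    (6,6)@(13, 13): e=[0,6,6] → ·  [on edge]
    (5,7)@(11, 15): e=[0,2,10] → ·  [on edge]
  covered (0 px):
    · · · · · · · · · · · ·
    · · · · · · · · · · · ·
    · · · · · · · · · · · ·
    · · · · · · · · · · · ·
    · · · · · · · · · · · ·
    · · · · · · · · · · · ·
    · · · · · · · · · · · ·
    · · · · · · · · · · · ·
T1:
  2·area = 30
  edge (2, 0)→(14, 6): d=(12,6) right/bottom  bias=-1
  edge (14, 6)→(3, 3): d=(-11,-3) top-left  bias=+0
  edge (3, 3)→(2, 0): d=(-1,-3) top-left  bias=+0
    (1,0)@(3, 1): e=[6,22,2] → █
    (2,0)@(5, 1): e=[-6,28,8] → ·
    (1,1)@(3, 3): e=[30,0,0] → █  [on edge]
    (2,1)@(5, 3): e=[18,6,6] → █
    (3,1)@(7, 3): e=[6,12,12] → █
    (4,1)@(9, 3): e=[-6,18,18] → ·
    (1,2)@(3, 5): e=[54,-22,-2] → ·
    (2,2)@(5, 5): e=[42,-16,4] → ·
    (3,2)@(7, 5): e=[30,-10,10] → ·
    (5,2)@(11, 5): e=[6,2,22] → █
    (6,2)@(13, 5): e=[-6,8,28] → ·
    (5,3)@(11, 7): e=[30,-20,20] → ·
    (2,4)@(5, 9): e=[90,-60,0] → ·  [on edge]
    (3,7)@(7, 15): e=[150,-120,0] → ·  [on edge]
  covered (5 px):
    · █ · · · · · · · · · ·
    · █ █ █ · · · · · · · ·
    · · · · · █ · · · · · ·
    · · · · · · · · · · · ·
    · · · · · · · · · · · ·
    · · · · · · · · · · · ·
    · · · · · · · · · · · ·
    · · · · · · · · · · · ·
T2:
  2·area = 128  (B↔C swapped to make it positive)
  edge (8, 0)→(19, 10): d=(11,10) right/bottom  bias=-1
  edge (19, 10)→(4, 8): d=(-15,-2) top-left  bias=+0
  edge (4, 8)→(8, 0): d=(4,-8) top-left  bias=+0
    (4,0)@(9, 1): e=[1,115,12] → █
    (5,0)@(11, 1): e=[-19,119,28] → ·
    (3,1)@(7, 3): e=[43,81,4] → █
    (5,1)@(11, 3): e=[3,89,36] → █
    (6,1)@(13, 3): e=[-17,93,52] → ·
    (3,2)@(7, 5): e=[65,51,12] → █
    (6,2)@(13, 5): e=[5,63,60] → █
    (7,2)@(15, 5): e=[-15,67,76] → ·
    (2,3)@(5, 7): e=[107,17,4] → █
    (7,3)@(15, 7): e=[7,37,84] → █
    (8,3)@(17, 7): e=[-13,41,100] → ·
    (2,4)@(5, 9): e=[129,-13,12] → ·
  covered (17 px):
    · · · · █ · · · · · · ·
    · · · █ █ █ · · · · · ·
    · · · █ █ █ █ · · · · ·
    · · █ █ █ █ █ █ · · · ·
    · · · · · · █ █ █ · · ·
    · · · · · · · · · · · ·
    · · · · · · · · · · · ·
    · · · · · · · · · · · ·
T3:
  2·area = 54
  edge (8, 12)→(14, 10): d=(6,-2) top-left  bias=+0
  edge (14, 10)→(23, 16): d=(9,6) right/bottom  bias=-1
  edge (23, 16)→(8, 12): d=(-15,-4) top-left  bias=+0
    (11,3)@(23, 7): e=[0,-81,135] → ·  [on edge]
    (8,4)@(17, 9): e=[0,-27,81] → ·  [on edge]
    (5,5)@(11, 11): e=[0,27,27] → █  [on edge]
    (6,5)@(13, 11): e=[4,15,35] → █
    (7,5)@(15, 11): e=[8,3,43] → █
    (8,5)@(17, 11): e=[12,-9,51] → ·
    (2,6)@(5, 13): e=[0,81,-27] → ·  [on edge]
    (5,6)@(11, 13): e=[12,45,-3] → ·
    (6,6)@(13, 13): e=[16,33,5] → █
    (8,6)@(17, 13): e=[24,9,21] → █
    (9,6)@(19, 13): e=[28,-3,29] → ·
    (6,7)@(13, 15): e=[28,51,-25] → ·
  covered (7 px):
    · · · · · · · · · · · ·
    · · · · · · · · · · · ·
    · · · · · · · · · · · ·
    · · · · · · · · · · · ·
    · · · · · · · · · · · ·
    · · · · · █ █ █ · · · ·
    · · · · · · █ █ █ · · ·
    · · · · · · · · · · █ ·
T4:
  2·area = 76
  edge (22, 14)→(4, 16): d=(-18,2) right/bottom  bias=-1
  edge (4, 16)→(20, 10): d=(16,-6) top-left  bias=+0
  edge (20, 10)→(22, 14): d=(2,4) right/bottom  bias=-1
    (9,5)@(19, 11): e=[60,10,6] → █
    (10,5)@(21, 11): e=[56,22,-2] → ·
    (6,6)@(13, 13): e=[36,6,34] → █
    (7,6)@(15, 13): e=[32,18,26] → █
    (8,6)@(17, 13): e=[28,30,18] → █
    (10,6)@(21, 13): e=[20,54,2] → █
    (11,6)@(23, 13): e=[16,66,-6] → ·
    (3,7)@(7, 15): e=[12,2,62] → █
    (4,7)@(9, 15): e=[8,14,54] → █
    (5,7)@(11, 15): e=[4,26,46] → █
    (6,7)@(13, 15): e=[0,38,38] → ·  [on edge]
    (7,7)@(15, 15): e=[-4,50,30] → ·
  covered (9 px):
    · · · · · · · · · · · ·
    · · · · · · · · · · · ·
    · · · · · · · · · · · ·
    · · · · · · · · · · · ·
    · · · · · · · · · · · ·
    · · · · · · · · · █ · ·
    · · · · · · █ █ █ █ █ ·
    · · · █ █ █ · · · · · ·

Answer: [10,6,60]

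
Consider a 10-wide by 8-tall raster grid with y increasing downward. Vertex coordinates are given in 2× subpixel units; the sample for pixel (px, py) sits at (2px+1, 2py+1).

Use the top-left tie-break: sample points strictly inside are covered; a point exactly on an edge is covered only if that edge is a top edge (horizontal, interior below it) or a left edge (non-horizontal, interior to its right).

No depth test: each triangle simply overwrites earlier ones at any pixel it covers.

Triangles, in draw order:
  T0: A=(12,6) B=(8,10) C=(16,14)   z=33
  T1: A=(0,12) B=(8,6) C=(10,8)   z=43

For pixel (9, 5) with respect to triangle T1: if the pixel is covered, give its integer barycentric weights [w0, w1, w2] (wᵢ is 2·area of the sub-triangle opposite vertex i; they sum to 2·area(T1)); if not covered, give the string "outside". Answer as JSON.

T0:
  2·area = 48  (B↔C swapped to make it positive)
  edge (12, 6)→(16, 14): d=(4,8) right/bottom  bias=-1
  edge (16, 14)→(8, 10): d=(-8,-4) top-left  bias=+0
  edge (8, 10)→(12, 6): d=(4,-4) top-left  bias=+0
    (8,0)@(17, 1): e=[-60,108,0] → ·  [on edge]
    (7,1)@(15, 3): e=[-36,84,0] → ·  [on edge]
    (6,2)@(13, 5): e=[-12,60,0] → ·  [on edge]
    (5,3)@(11, 7): e=[12,36,0] → █  [on edge]
    (6,3)@(13, 7): e=[-4,44,8] → ·
    (4,4)@(9, 9): e=[36,12,0] → █  [on edge]
    (6,4)@(13, 9): e=[4,28,16] → █
    (7,4)@(15, 9): e=[-12,36,24] → ·
    (3,5)@(7, 11): e=[60,-12,0] → ·  [on edge]
    (4,5)@(9, 11): e=[44,-4,8] → ·
    (5,5)@(11, 11): e=[28,4,16] → █
    (7,5)@(15, 11): e=[-4,20,32] → ·
    (2,6)@(5, 13): e=[84,-36,0] → ·  [on edge]
    (1,7)@(3, 15): e=[108,-60,0] → ·  [on edge]
  covered (7 px):
    · · · · · · · · · ·
    · · · · · · · · · ·
    · · · · · · · · · ·
    · · · · · █ · · · ·
    · · · · █ █ █ · · ·
    · · · · · █ █ · · ·
    · · · · · · · █ · ·
    · · · · · · · · · ·
T1:
  2·area = 28
  edge (0, 12)→(8, 6): d=(8,-6) top-left  bias=+0
  edge (8, 6)→(10, 8): d=(2,2) right/bottom  bias=-1
  edge (10, 8)→(0, 12): d=(-10,4) right/bottom  bias=-1
    (1,0)@(3, 1): e=[-70,0,98] → ·  [on edge]
    (2,1)@(5, 3): e=[-42,0,70] → ·  [on edge]
    (3,2)@(7, 5): e=[-14,0,42] → ·  [on edge]
    (3,3)@(7, 7): e=[2,4,22] → █
    (4,3)@(9, 7): e=[14,0,14] → ·  [on edge]
    (2,4)@(5, 9): e=[6,12,10] → █
    (4,4)@(9, 9): e=[30,4,-6] → ·
    (5,4)@(11, 9): e=[42,0,-14] → ·  [on edge]
    (2,5)@(5, 11): e=[22,16,-10] → ·
    (3,5)@(7, 11): e=[34,12,-18] → ·
    (6,5)@(13, 11): e=[70,0,-42] → ·  [on edge]
    (7,6)@(15, 13): e=[98,0,-70] → ·  [on edge]
    (8,7)@(17, 15): e=[126,0,-98] → ·  [on edge]
  covered (3 px):
    · · · · · · · · · ·
    · · · · · · · · · ·
    · · · · · · · · · ·
    · · · █ · · · · · ·
    · · █ █ · · · · · ·
    · · · · · · · · · ·
    · · · · · · · · · ·
    · · · · · · · · · ·

Answer: "outside"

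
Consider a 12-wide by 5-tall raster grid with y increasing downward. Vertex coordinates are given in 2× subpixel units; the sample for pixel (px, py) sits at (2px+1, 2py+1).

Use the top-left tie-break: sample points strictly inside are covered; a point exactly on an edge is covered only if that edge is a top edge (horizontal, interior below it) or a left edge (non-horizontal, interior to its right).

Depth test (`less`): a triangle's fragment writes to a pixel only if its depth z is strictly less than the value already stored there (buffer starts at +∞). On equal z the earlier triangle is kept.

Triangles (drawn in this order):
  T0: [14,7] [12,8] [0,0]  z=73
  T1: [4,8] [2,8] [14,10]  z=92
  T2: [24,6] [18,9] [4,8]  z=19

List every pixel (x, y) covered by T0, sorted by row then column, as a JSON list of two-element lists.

T0:
  2·area = 28
  edge (14, 7)→(12, 8): d=(-2,1) right/bottom  bias=-1
  edge (12, 8)→(0, 0): d=(-12,-8) top-left  bias=+0
  edge (0, 0)→(14, 7): d=(14,7) right/bottom  bias=-1
    (2,1)@(5, 3): e=[17,4,7] → X
    (3,1)@(7, 3): e=[15,20,-7] → .
    (2,2)@(5, 5): e=[13,-20,35] → .
    (4,2)@(9, 5): e=[9,12,7] → X
    (5,2)@(11, 5): e=[7,28,-7] → .
    (4,3)@(9, 7): e=[5,-12,35] → .
    (5,3)@(11, 7): e=[3,4,21] → X
    (6,3)@(13, 7): e=[1,20,7] → X
    (7,3)@(15, 7): e=[-1,36,-7] → .
    (5,4)@(11, 9): e=[-1,-20,49] → .
    (6,4)@(13, 9): e=[-3,-4,35] → .
  covered (4 px):
    . . . . . . . . . . . .
    . . X . . . . . . . . .
    . . . . X . . . . . . .
    . . . . . X X . . . . .
    . . . . . . . . . . . .
T1:
  2·area = 4  (B↔C swapped to make it positive)
  edge (4, 8)→(14, 10): d=(10,2) right/bottom  bias=-1
  edge (14, 10)→(2, 8): d=(-12,-2) top-left  bias=+0
  edge (2, 8)→(4, 8): d=(2,0) top-left  bias=+0
    (4,4)@(9, 9): e=[0,2,2] → .  [on edge]
  covered (0 px):
    . . . . . . . . . . . .
    . . . . . . . . . . . .
    . . . . . . . . . . . .
    . . . . . . . . . . . .
    . . . . . . . . . . . .
T2:
  2·area = 48
  edge (24, 6)→(18, 9): d=(-6,3) right/bottom  bias=-1
  edge (18, 9)→(4, 8): d=(-14,-1) top-left  bias=+0
  edge (4, 8)→(24, 6): d=(20,-2) top-left  bias=+0
    (7,3)@(15, 7): e=[21,25,2] → X
    (8,3)@(17, 7): e=[15,27,6] → X
    (9,3)@(19, 7): e=[9,29,10] → X
    (10,3)@(21, 7): e=[3,31,14] → X
    (11,3)@(23, 7): e=[-3,33,18] → .
    (7,4)@(15, 9): e=[9,-3,42] → .
    (8,4)@(17, 9): e=[3,-1,46] → .
    (9,4)@(19, 9): e=[-3,1,50] → .
    (10,4)@(21, 9): e=[-9,3,54] → .
  covered (4 px):
    . . . . . . . . . . . .
    . . . . . . . . . . . .
    . . . . . . . . . . . .
    . . . . . . . X X X X .
    . . . . . . . . . . . .

Final: [[2,1],[4,2],[5,3],[6,3]]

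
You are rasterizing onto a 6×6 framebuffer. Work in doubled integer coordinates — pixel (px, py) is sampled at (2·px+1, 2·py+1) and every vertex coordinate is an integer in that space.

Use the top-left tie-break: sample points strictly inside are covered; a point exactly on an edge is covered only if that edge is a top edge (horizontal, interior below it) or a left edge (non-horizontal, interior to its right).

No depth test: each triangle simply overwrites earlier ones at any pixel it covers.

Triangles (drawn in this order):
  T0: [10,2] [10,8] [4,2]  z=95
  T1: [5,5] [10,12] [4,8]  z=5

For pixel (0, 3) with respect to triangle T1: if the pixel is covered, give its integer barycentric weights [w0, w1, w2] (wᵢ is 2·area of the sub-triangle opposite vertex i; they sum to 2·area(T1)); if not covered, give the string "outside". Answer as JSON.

T0:
  2·area = 36
  edge (10, 2)→(10, 8): d=(0,6) right/bottom  bias=-1
  edge (10, 8)→(4, 2): d=(-6,-6) top-left  bias=+0
  edge (4, 2)→(10, 2): d=(6,0) top-left  bias=+0
    (1,0)@(3, 1): e=[42,0,-6] → ·  [on edge]
    (2,1)@(5, 3): e=[30,0,6] → #  [on edge]
    (3,1)@(7, 3): e=[18,12,6] → #
    (4,1)@(9, 3): e=[6,24,6] → #
    (5,1)@(11, 3): e=[-6,36,6] → ·
    (2,2)@(5, 5): e=[30,-12,18] → ·
    (3,2)@(7, 5): e=[18,0,18] → #  [on edge]
    (5,2)@(11, 5): e=[-6,24,18] → ·
    (3,3)@(7, 7): e=[18,-12,30] → ·
    (4,3)@(9, 7): e=[6,0,30] → #  [on edge]
    (5,3)@(11, 7): e=[-6,12,30] → ·
    (4,4)@(9, 9): e=[6,-12,42] → ·
    (5,4)@(11, 9): e=[-6,0,42] → ·  [on edge]
  covered (6 px):
    · · · · · ·
    · · # # # ·
    · · · # # ·
    · · · · # ·
    · · · · · ·
    · · · · · ·
T1:
  2·area = 22
  edge (5, 5)→(10, 12): d=(5,7) right/bottom  bias=-1
  edge (10, 12)→(4, 8): d=(-6,-4) top-left  bias=+0
  edge (4, 8)→(5, 5): d=(1,-3) top-left  bias=+0
    (2,2)@(5, 5): e=[0,22,0] → ·  [on edge]
    (2,3)@(5, 7): e=[10,10,2] → #
    (3,3)@(7, 7): e=[-4,18,8] → ·
    (2,4)@(5, 9): e=[20,-2,4] → ·
    (3,4)@(7, 9): e=[6,6,10] → #
    (4,4)@(9, 9): e=[-8,14,16] → ·
    (1,5)@(3, 11): e=[44,-22,0] → ·  [on edge]
    (3,5)@(7, 11): e=[16,-6,12] → ·
    (4,5)@(9, 11): e=[2,2,18] → #
    (5,5)@(11, 11): e=[-12,10,24] → ·
  covered (3 px):
    · · · · · ·
    · · · · · ·
    · · · · · ·
    · · # · · ·
    · · · # · ·
    · · · · # ·

Answer: "outside"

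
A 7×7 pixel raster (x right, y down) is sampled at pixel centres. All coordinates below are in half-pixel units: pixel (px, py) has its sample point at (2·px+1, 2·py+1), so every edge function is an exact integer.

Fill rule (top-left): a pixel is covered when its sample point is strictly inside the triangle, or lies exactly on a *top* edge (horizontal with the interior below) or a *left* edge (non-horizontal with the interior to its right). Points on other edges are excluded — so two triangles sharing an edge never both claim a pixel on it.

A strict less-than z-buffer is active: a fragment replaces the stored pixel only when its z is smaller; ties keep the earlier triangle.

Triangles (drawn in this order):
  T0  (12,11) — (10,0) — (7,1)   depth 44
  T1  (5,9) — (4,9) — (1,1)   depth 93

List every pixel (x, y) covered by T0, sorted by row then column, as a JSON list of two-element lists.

T0:
  2·area = 35  (B↔C swapped to make it positive)
  edge (12, 11)→(7, 1): d=(-5,-10) top-left  bias=+0
  edge (7, 1)→(10, 0): d=(3,-1) top-left  bias=+0
  edge (10, 0)→(12, 11): d=(2,11) right/bottom  bias=-1
    (3,0)@(7, 1): e=[0,0,35] → X  [on edge]
    (4,0)@(9, 1): e=[20,2,13] → X
    (5,0)@(11, 1): e=[40,4,-9] → .
    (0,1)@(1, 3): e=[-70,0,105] → .  [on edge]
    (3,1)@(7, 3): e=[-10,6,39] → .
    (4,1)@(9, 3): e=[10,8,17] → X
    (5,1)@(11, 3): e=[30,10,-5] → .
    (4,2)@(9, 5): e=[0,14,21] → X  [on edge]
    (5,2)@(11, 5): e=[20,16,-1] → .
    (4,3)@(9, 7): e=[-10,20,25] → .
    (5,3)@(11, 7): e=[10,22,3] → X
    (6,3)@(13, 7): e=[30,24,-19] → .
    (5,4)@(11, 9): e=[0,28,7] → X  [on edge]
    (6,6)@(13, 13): e=[0,42,-7] → .  [on edge]
  covered (6 px):
    . . . X X . .
    . . . . X . .
    . . . . X . .
    . . . . . X .
    . . . . . X .
    . . . . . . .
    . . . . . . .
T1:
  2·area = 8
  edge (5, 9)→(4, 9): d=(-1,0) right/bottom  bias=-1
  edge (4, 9)→(1, 1): d=(-3,-8) top-left  bias=+0
  edge (1, 1)→(5, 9): d=(4,8) right/bottom  bias=-1
    (0,0)@(1, 1): e=[8,0,0] → .  [on edge]
    (1,2)@(3, 5): e=[4,4,0] → .  [on edge]
    (0,4)@(1, 9): e=[0,-24,32] → .  [on edge]
    (1,4)@(3, 9): e=[0,-8,16] → .  [on edge]
    (2,4)@(5, 9): e=[0,8,0] → .  [on edge]
    (3,4)@(7, 9): e=[0,24,-16] → .  [on edge]
    (4,4)@(9, 9): e=[0,40,-32] → .  [on edge]
    (5,4)@(11, 9): e=[0,56,-48] → .  [on edge]
    (6,4)@(13, 9): e=[0,72,-64] → .  [on edge]
    (3,6)@(7, 13): e=[-4,12,0] → .  [on edge]
  covered (0 px):
    . . . . . . .
    . . . . . . .
    . . . . . . .
    . . . . . . .
    . . . . . . .
    . . . . . . .
    . . . . . . .

Result: [[3,0],[4,0],[4,1],[4,2],[5,3],[5,4]]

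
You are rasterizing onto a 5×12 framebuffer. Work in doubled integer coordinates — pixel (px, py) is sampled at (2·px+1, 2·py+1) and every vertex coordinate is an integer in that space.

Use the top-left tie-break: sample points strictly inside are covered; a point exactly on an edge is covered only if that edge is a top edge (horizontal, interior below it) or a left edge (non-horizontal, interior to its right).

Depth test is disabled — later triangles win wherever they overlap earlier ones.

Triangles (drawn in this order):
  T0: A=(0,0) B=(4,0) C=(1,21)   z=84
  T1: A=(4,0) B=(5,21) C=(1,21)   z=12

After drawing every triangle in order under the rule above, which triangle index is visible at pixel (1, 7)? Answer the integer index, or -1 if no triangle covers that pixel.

T0:
  2·area = 84
  edge (0, 0)→(4, 0): d=(4,0) top-left  bias=+0
  edge (4, 0)→(1, 21): d=(-3,21) right/bottom  bias=-1
  edge (1, 21)→(0, 0): d=(-1,-21) top-left  bias=+0
    (0,0)@(1, 1): e=[4,60,20] → #
    (1,0)@(3, 1): e=[4,18,62] → #
    (2,0)@(5, 1): e=[4,-24,104] → ·
    (0,1)@(1, 3): e=[12,54,18] → #
    (2,1)@(5, 3): e=[12,-30,102] → ·
    (0,2)@(1, 5): e=[20,48,16] → #
    (2,2)@(5, 5): e=[20,-36,100] → ·
    (0,3)@(1, 7): e=[28,42,14] → #
    (1,3)@(3, 7): e=[28,0,56] → ·  [on edge]
    (0,4)@(1, 9): e=[36,36,12] → #
    (1,4)@(3, 9): e=[36,-6,54] → ·
    (0,5)@(1, 11): e=[44,30,10] → #
    (0,10)@(1, 21): e=[84,0,0] → ·  [on edge]
  covered (13 px):
    # # · · ·
    # # · · ·
    # # · · ·
    # · · · ·
    # · · · ·
    # · · · ·
    # · · · ·
    # · · · ·
    # · · · ·
    # · · · ·
    · · · · ·
    · · · · ·
T1:
  2·area = 84
  edge (4, 0)→(5, 21): d=(1,21) right/bottom  bias=-1
  edge (5, 21)→(1, 21): d=(-4,0) right/bottom  bias=-1
  edge (1, 21)→(4, 0): d=(3,-21) top-left  bias=+0
    (1,3)@(3, 7): e=[28,56,0] → #  [on edge]
    (2,3)@(5, 7): e=[-14,56,42] → ·
    (1,4)@(3, 9): e=[30,48,6] → #
    (2,4)@(5, 9): e=[-12,48,48] → ·
    (1,5)@(3, 11): e=[32,40,12] → #
    (2,5)@(5, 11): e=[-10,40,54] → ·
    (1,6)@(3, 13): e=[34,32,18] → #
    (2,6)@(5, 13): e=[-8,32,60] → ·
    (1,7)@(3, 15): e=[36,24,24] → #
    (2,7)@(5, 15): e=[-6,24,66] → ·
    (1,8)@(3, 17): e=[38,16,30] → #
    (2,8)@(5, 17): e=[-4,16,72] → ·
    (0,10)@(1, 21): e=[84,0,0] → ·  [on edge]
    (1,10)@(3, 21): e=[42,0,42] → ·  [on edge]
    (2,10)@(5, 21): e=[0,0,84] → ·  [on edge]
    (3,10)@(7, 21): e=[-42,0,126] → ·  [on edge]
    (4,10)@(9, 21): e=[-84,0,168] → ·  [on edge]
  covered (7 px):
    · · · · ·
    · · · · ·
    · · · · ·
    · # · · ·
    · # · · ·
    · # · · ·
    · # · · ·
    · # · · ·
    · # · · ·
    · # · · ·
    · · · · ·
    · · · · ·

Z-buffer (winner per pixel, '.' = empty):
  0 0 . . .
  0 0 . . .
  0 0 . . .
  0 1 . . .
  0 1 . . .
  0 1 . . .
  0 1 . . .
  0 1 . . .
  0 1 . . .
  0 1 . . .
  . . . . .
  . . . . .

Result: 1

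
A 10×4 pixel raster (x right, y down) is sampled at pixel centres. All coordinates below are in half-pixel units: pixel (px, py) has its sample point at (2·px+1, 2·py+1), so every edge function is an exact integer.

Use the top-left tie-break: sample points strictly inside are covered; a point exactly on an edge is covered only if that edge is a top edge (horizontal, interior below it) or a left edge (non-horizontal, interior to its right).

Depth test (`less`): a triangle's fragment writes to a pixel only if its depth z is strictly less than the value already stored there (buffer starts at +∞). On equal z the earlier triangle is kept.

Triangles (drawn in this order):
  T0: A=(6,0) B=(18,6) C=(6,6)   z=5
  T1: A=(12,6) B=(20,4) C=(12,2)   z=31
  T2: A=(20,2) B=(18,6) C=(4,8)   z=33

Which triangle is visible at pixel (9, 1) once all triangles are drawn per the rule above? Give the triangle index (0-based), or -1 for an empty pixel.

T0:
  2·area = 72
  edge (6, 0)→(18, 6): d=(12,6) right/bottom  bias=-1
  edge (18, 6)→(6, 6): d=(-12,0) right/bottom  bias=-1
  edge (6, 6)→(6, 0): d=(0,-6) top-left  bias=+0
    (3,0)@(7, 1): e=[6,60,6] → █
    (4,0)@(9, 1): e=[-6,60,18] → ·
    (3,1)@(7, 3): e=[30,36,6] → █
    (4,1)@(9, 3): e=[18,36,18] → █
    (5,1)@(11, 3): e=[6,36,30] → █
    (6,1)@(13, 3): e=[-6,36,42] → ·
    (3,2)@(7, 5): e=[54,12,6] → █
    (6,2)@(13, 5): e=[18,12,42] → █
    (7,2)@(15, 5): e=[6,12,54] → █
    (8,2)@(17, 5): e=[-6,12,66] → ·
    (3,3)@(7, 7): e=[78,-12,6] → ·
    (4,3)@(9, 7): e=[66,-12,18] → ·
  covered (9 px):
    · · · █ · · · · · ·
    · · · █ █ █ · · · ·
    · · · █ █ █ █ █ · ·
    · · · · · · · · · ·
T1:
  2·area = 32  (B↔C swapped to make it positive)
  edge (12, 6)→(12, 2): d=(0,-4) top-left  bias=+0
  edge (12, 2)→(20, 4): d=(8,2) right/bottom  bias=-1
  edge (20, 4)→(12, 6): d=(-8,2) right/bottom  bias=-1
    (6,1)@(13, 3): e=[4,6,22] → █
    (7,1)@(15, 3): e=[12,2,18] → █
    (8,1)@(17, 3): e=[20,-2,14] → ·
    (6,2)@(13, 5): e=[4,22,6] → █
    (8,2)@(17, 5): e=[20,14,-2] → ·
    (6,3)@(13, 7): e=[4,38,-10] → ·
    (7,3)@(15, 7): e=[12,34,-14] → ·
  covered (4 px):
    · · · · · · · · · ·
    · · · · · · █ █ · ·
    · · · · · · █ █ · ·
    · · · · · · · · · ·
T2:
  2·area = 52
  edge (20, 2)→(18, 6): d=(-2,4) right/bottom  bias=-1
  edge (18, 6)→(4, 8): d=(-14,2) right/bottom  bias=-1
  edge (4, 8)→(20, 2): d=(16,-6) top-left  bias=+0
    (9,1)@(19, 3): e=[2,40,10] → █
    (6,2)@(13, 5): e=[22,24,6] → █
    (7,2)@(15, 5): e=[14,20,18] → █
    (8,2)@(17, 5): e=[6,16,30] → █
    (9,2)@(19, 5): e=[-2,12,42] → ·
    (3,3)@(7, 7): e=[42,8,2] → █
    (4,3)@(9, 7): e=[34,4,14] → █
    (5,3)@(11, 7): e=[26,0,26] → ·  [on edge]
    (6,3)@(13, 7): e=[18,-4,38] → ·
    (7,3)@(15, 7): e=[10,-8,50] → ·
    (8,3)@(17, 7): e=[2,-12,62] → ·
  covered (6 px):
    · · · · · · · · · ·
    · · · · · · · · · █
    · · · · · · █ █ █ ·
    · · · █ █ · · · · ·

Z-buffer (winner per pixel, '.' = empty):
  . . . 0 . . . . . .
  . . . 0 0 0 1 1 . 2
  . . . 0 0 0 0 0 2 .
  . . . 2 2 . . . . .

Answer: 2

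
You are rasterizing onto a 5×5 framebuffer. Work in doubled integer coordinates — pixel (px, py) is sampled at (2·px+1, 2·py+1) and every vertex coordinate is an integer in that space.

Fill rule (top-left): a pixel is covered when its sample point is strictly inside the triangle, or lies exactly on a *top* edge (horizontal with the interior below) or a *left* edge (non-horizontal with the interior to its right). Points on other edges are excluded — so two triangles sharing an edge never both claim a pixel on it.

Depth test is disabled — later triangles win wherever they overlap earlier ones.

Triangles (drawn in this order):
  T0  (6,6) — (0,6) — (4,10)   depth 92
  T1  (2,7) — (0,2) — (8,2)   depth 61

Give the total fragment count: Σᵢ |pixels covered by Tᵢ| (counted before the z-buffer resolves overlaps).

T0:
  2·area = 24  (B↔C swapped to make it positive)
  edge (6, 6)→(4, 10): d=(-2,4) right/bottom  bias=-1
  edge (4, 10)→(0, 6): d=(-4,-4) top-left  bias=+0
  edge (0, 6)→(6, 6): d=(6,0) top-left  bias=+0
    (0,3)@(1, 7): e=[18,0,6] → #  [on edge]
    (1,3)@(3, 7): e=[10,8,6] → #
    (2,3)@(5, 7): e=[2,16,6] → #
    (3,3)@(7, 7): e=[-6,24,6] → ·
    (0,4)@(1, 9): e=[14,-8,18] → ·
    (1,4)@(3, 9): e=[6,0,18] → #  [on edge]
    (2,4)@(5, 9): e=[-2,8,18] → ·
  covered (4 px):
    · · · · ·
    · · · · ·
    · · · · ·
    # # # · ·
    · # · · ·
T1:
  2·area = 40
  edge (2, 7)→(0, 2): d=(-2,-5) top-left  bias=+0
  edge (0, 2)→(8, 2): d=(8,0) top-left  bias=+0
  edge (8, 2)→(2, 7): d=(-6,5) right/bottom  bias=-1
    (0,1)@(1, 3): e=[3,8,29] → #
    (1,1)@(3, 3): e=[13,8,19] → #
    (2,1)@(5, 3): e=[23,8,9] → #
    (3,1)@(7, 3): e=[33,8,-1] → ·
    (0,2)@(1, 5): e=[-1,24,17] → ·
    (1,2)@(3, 5): e=[9,24,7] → #
    (2,2)@(5, 5): e=[19,24,-3] → ·
    (1,3)@(3, 7): e=[5,40,-5] → ·
  covered (4 px):
    · · · · ·
    # # # · ·
    · # · · ·
    · · · · ·
    · · · · ·

Final: 8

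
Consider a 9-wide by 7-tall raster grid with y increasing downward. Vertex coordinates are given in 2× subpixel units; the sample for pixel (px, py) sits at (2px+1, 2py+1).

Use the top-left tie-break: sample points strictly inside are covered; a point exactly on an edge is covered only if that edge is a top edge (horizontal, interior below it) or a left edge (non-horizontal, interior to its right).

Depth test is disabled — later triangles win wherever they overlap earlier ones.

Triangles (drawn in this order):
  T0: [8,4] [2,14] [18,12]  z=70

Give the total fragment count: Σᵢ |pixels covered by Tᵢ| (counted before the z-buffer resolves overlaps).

T0:
  2·area = 148  (B↔C swapped to make it positive)
  edge (8, 4)→(18, 12): d=(10,8) right/bottom  bias=-1
  edge (18, 12)→(2, 14): d=(-16,2) right/bottom  bias=-1
  edge (2, 14)→(8, 4): d=(6,-10) top-left  bias=+0
    (4,2)@(9, 5): e=[2,130,16] → █
    (5,2)@(11, 5): e=[-14,126,36] → ·
    (3,3)@(7, 7): e=[38,102,8] → █
    (5,3)@(11, 7): e=[6,94,48] → █
    (6,3)@(13, 7): e=[-10,90,68] → ·
    (2,4)@(5, 9): e=[74,74,0] → █  [on edge]
    (6,4)@(13, 9): e=[10,58,80] → █
    (7,4)@(15, 9): e=[-6,54,100] → ·
    (2,5)@(5, 11): e=[94,42,12] → █
    (7,5)@(15, 11): e=[14,22,112] → █
    (8,5)@(17, 11): e=[-2,18,132] → ·
    (1,6)@(3, 13): e=[130,14,4] → █
  covered (19 px):
    · · · · · · · · ·
    · · · · · · · · ·
    · · · · █ · · · ·
    · · · █ █ █ · · ·
    · · █ █ █ █ █ · ·
    · · █ █ █ █ █ █ ·
    · █ █ █ █ · · · ·

Answer: 19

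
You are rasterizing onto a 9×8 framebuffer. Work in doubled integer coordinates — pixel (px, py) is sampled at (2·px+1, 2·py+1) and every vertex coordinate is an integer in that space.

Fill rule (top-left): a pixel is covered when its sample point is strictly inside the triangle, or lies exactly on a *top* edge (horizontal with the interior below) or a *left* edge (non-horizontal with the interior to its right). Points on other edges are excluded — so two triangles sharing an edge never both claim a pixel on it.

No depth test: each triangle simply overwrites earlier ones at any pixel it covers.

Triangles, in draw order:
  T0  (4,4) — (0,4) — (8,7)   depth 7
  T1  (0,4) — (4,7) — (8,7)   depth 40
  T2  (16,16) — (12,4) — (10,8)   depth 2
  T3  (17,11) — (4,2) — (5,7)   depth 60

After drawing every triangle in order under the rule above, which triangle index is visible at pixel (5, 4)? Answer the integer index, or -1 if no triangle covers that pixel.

T0:
  2·area = 12  (B↔C swapped to make it positive)
  edge (4, 4)→(8, 7): d=(4,3) right/bottom  bias=-1
  edge (8, 7)→(0, 4): d=(-8,-3) top-left  bias=+0
  edge (0, 4)→(4, 4): d=(4,0) top-left  bias=+0
    (1,2)@(3, 5): e=[7,1,4] → X
    (2,2)@(5, 5): e=[1,7,4] → X
    (3,2)@(7, 5): e=[-5,13,4] → .
    (1,3)@(3, 7): e=[15,-15,12] → .
    (2,3)@(5, 7): e=[9,-9,12] → .
  covered (2 px):
    . . . . . . . . .
    . . . . . . . . .
    . X X . . . . . .
    . . . . . . . . .
    . . . . . . . . .
    . . . . . . . . .
    . . . . . . . . .
    . . . . . . . . .
T1:
  2·area = 12  (B↔C swapped to make it positive)
  edge (0, 4)→(8, 7): d=(8,3) right/bottom  bias=-1
  edge (8, 7)→(4, 7): d=(-4,0) right/bottom  bias=-1
  edge (4, 7)→(0, 4): d=(-4,-3) top-left  bias=+0
    (0,3)@(1, 7): e=[21,0,-9] → .  [on edge]
    (1,3)@(3, 7): e=[15,0,-3] → .  [on edge]
    (2,3)@(5, 7): e=[9,0,3] → .  [on edge]
    (3,3)@(7, 7): e=[3,0,9] → .  [on edge]
    (4,3)@(9, 7): e=[-3,0,15] → .  [on edge]
    (5,3)@(11, 7): e=[-9,0,21] → .  [on edge]
    (6,3)@(13, 7): e=[-15,0,27] → .  [on edge]
    (7,3)@(15, 7): e=[-21,0,33] → .  [on edge]
    (8,3)@(17, 7): e=[-27,0,39] → .  [on edge]
  covered (0 px):
    . . . . . . . . .
    . . . . . . . . .
    . . . . . . . . .
    . . . . . . . . .
    . . . . . . . . .
    . . . . . . . . .
    . . . . . . . . .
    . . . . . . . . .
T2:
  2·area = 40  (B↔C swapped to make it positive)
  edge (16, 16)→(10, 8): d=(-6,-8) top-left  bias=+0
  edge (10, 8)→(12, 4): d=(2,-4) top-left  bias=+0
  edge (12, 4)→(16, 16): d=(4,12) right/bottom  bias=-1
    (5,0)@(11, 1): e=[50,-10,0] → .  [on edge]
    (5,3)@(11, 7): e=[14,2,24] → X
    (6,3)@(13, 7): e=[30,10,0] → .  [on edge]
    (5,4)@(11, 9): e=[2,6,32] → X
    (6,4)@(13, 9): e=[18,14,8] → X
    (7,4)@(15, 9): e=[34,22,-16] → .
    (5,5)@(11, 11): e=[-10,10,40] → .
    (6,5)@(13, 11): e=[6,18,16] → X
    (7,5)@(15, 11): e=[22,26,-8] → .
    (6,6)@(13, 13): e=[-6,22,24] → .
    (7,6)@(15, 13): e=[10,30,0] → .  [on edge]
  covered (4 px):
    . . . . . . . . .
    . . . . . . . . .
    . . . . . . . . .
    . . . . . X . . .
    . . . . . X X . .
    . . . . . . X . .
    . . . . . . . . .
    . . . . . . . . .
T3:
  2·area = 56  (B↔C swapped to make it positive)
  edge (17, 11)→(5, 7): d=(-12,-4) top-left  bias=+0
  edge (5, 7)→(4, 2): d=(-1,-5) top-left  bias=+0
  edge (4, 2)→(17, 11): d=(13,9) right/bottom  bias=-1
    (2,1)@(5, 3): e=[48,4,4] → X
    (3,1)@(7, 3): e=[56,14,-14] → .
    (2,2)@(5, 5): e=[24,2,30] → X
    (3,2)@(7, 5): e=[32,12,12] → X
    (4,2)@(9, 5): e=[40,22,-6] → .
    (2,3)@(5, 7): e=[0,0,56] → X  [on edge]
    (4,3)@(9, 7): e=[16,20,20] → X
    (5,3)@(11, 7): e=[24,30,2] → X
    (6,3)@(13, 7): e=[32,40,-16] → .
    (2,4)@(5, 9): e=[-24,-2,82] → .
    (3,4)@(7, 9): e=[-16,8,64] → .
    (4,4)@(9, 9): e=[-8,18,46] → .
    (5,4)@(11, 9): e=[0,28,28] → X  [on edge]
    (8,5)@(17, 11): e=[0,56,0] → .  [on edge]
  covered (9 px):
    . . . . . . . . .
    . . X . . . . . .
    . . X X . . . . .
    . . X X X X . . .
    . . . . . X X . .
    . . . . . . . . .
    . . . . . . . . .
    . . . . . . . . .

Z-buffer (winner per pixel, '.' = empty):
  . . . . . . . . .
  . . 3 . . . . . .
  . 0 3 3 . . . . .
  . . 3 3 3 3 . . .
  . . . . . 3 3 . .
  . . . . . . 2 . .
  . . . . . . . . .
  . . . . . . . . .

Answer: 3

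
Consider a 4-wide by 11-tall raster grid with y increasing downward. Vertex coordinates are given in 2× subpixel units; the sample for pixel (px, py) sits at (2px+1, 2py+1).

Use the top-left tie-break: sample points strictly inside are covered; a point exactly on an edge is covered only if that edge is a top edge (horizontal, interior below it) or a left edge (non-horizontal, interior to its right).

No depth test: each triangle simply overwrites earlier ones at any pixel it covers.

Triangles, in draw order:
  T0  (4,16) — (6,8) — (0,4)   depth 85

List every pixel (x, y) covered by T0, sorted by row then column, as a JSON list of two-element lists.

T0:
  2·area = 56  (B↔C swapped to make it positive)
  edge (4, 16)→(0, 4): d=(-4,-12) top-left  bias=+0
  edge (0, 4)→(6, 8): d=(6,4) right/bottom  bias=-1
  edge (6, 8)→(4, 16): d=(-2,8) right/bottom  bias=-1
    (0,2)@(1, 5): e=[8,2,46] → #
    (1,2)@(3, 5): e=[32,-6,30] → ·
    (0,3)@(1, 7): e=[0,14,42] → #  [on edge]
    (1,3)@(3, 7): e=[24,6,26] → #
    (2,3)@(5, 7): e=[48,-2,10] → ·
    (0,4)@(1, 9): e=[-8,26,38] → ·
    (1,4)@(3, 9): e=[16,18,22] → #
    (2,4)@(5, 9): e=[40,10,6] → #
    (3,4)@(7, 9): e=[64,2,-10] → ·
    (1,5)@(3, 11): e=[8,30,18] → #
    (3,5)@(7, 11): e=[56,14,-14] → ·
    (1,6)@(3, 13): e=[0,42,14] → #  [on edge]
    (2,9)@(5, 19): e=[0,70,-14] → ·  [on edge]
  covered (8 px):
    · · · ·
    · · · ·
    # · · ·
    # # · ·
    · # # ·
    · # # ·
    · # · ·
    · · · ·
    · · · ·
    · · · ·
    · · · ·

Answer: [[0,2],[0,3],[1,3],[1,4],[2,4],[1,5],[2,5],[1,6]]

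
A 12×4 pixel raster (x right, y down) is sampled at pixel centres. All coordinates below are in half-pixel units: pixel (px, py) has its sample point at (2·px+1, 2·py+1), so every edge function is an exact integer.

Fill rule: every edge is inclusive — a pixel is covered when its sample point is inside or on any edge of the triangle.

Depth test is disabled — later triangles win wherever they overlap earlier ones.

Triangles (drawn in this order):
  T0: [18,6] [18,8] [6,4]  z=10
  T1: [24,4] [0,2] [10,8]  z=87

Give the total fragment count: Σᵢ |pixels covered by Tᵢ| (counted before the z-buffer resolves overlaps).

T0:
  2·area = 24
  edge (18, 6)→(18, 8): d=(0,2) inclusive
  edge (18, 8)→(6, 4): d=(-12,-4) inclusive
  edge (6, 4)→(18, 6): d=(12,2) inclusive
    (1,1)@(3, 3): e=[30,0,-6] → ·  [on edge]
    (4,2)@(9, 5): e=[18,0,6] → █  [on edge]
    (5,2)@(11, 5): e=[14,8,2] → █
    (6,2)@(13, 5): e=[10,16,-2] → ·
    (4,3)@(9, 7): e=[18,-24,30] → ·
    (5,3)@(11, 7): e=[14,-16,26] → ·
    (7,3)@(15, 7): e=[6,0,18] → █  [on edge]
    (8,3)@(17, 7): e=[2,8,14] → █
    (9,3)@(19, 7): e=[-2,16,10] → ·
  covered (4 px):
    · · · · · · · · · · · ·
    · · · · · · · · · · · ·
    · · · · █ █ · · · · · ·
    · · · · · · · █ █ · · ·
T1:
  2·area = 124  (B↔C swapped to make it positive)
  edge (24, 4)→(10, 8): d=(-14,4) inclusive
  edge (10, 8)→(0, 2): d=(-10,-6) inclusive
  edge (0, 2)→(24, 4): d=(24,2) inclusive
    (1,1)@(3, 3): e=[98,8,18] → █
    (2,1)@(5, 3): e=[90,20,14] → █
    (3,1)@(7, 3): e=[82,32,10] → █
    (4,1)@(9, 3): e=[74,44,6] → █
    (5,1)@(11, 3): e=[66,56,2] → █
    (6,1)@(13, 3): e=[58,68,-2] → ·
    (1,2)@(3, 5): e=[70,-12,66] → ·
    (2,2)@(5, 5): e=[62,0,62] → █  [on edge]
    (6,2)@(13, 5): e=[30,48,46] → █
    (7,2)@(15, 5): e=[22,60,42] → █
    (8,2)@(17, 5): e=[14,72,38] → █
    (9,2)@(19, 5): e=[6,84,34] → █
  covered (16 px):
    · · · · · · · · · · · ·
    · █ █ █ █ █ · · · · · ·
    · · █ █ █ █ █ █ █ █ · ·
    · · · · █ █ █ · · · · ·

Final: 20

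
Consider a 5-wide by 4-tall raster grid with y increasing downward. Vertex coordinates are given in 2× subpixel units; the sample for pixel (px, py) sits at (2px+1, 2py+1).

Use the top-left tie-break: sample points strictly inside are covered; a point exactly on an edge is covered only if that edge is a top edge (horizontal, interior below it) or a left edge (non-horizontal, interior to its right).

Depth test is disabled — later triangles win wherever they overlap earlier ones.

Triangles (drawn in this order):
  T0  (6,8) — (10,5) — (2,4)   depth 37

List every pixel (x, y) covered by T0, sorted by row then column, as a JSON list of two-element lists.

T0:
  2·area = 28  (B↔C swapped to make it positive)
  edge (6, 8)→(2, 4): d=(-4,-4) top-left  bias=+0
  edge (2, 4)→(10, 5): d=(8,1) right/bottom  bias=-1
  edge (10, 5)→(6, 8): d=(-4,3) right/bottom  bias=-1
    (0,1)@(1, 3): e=[0,-7,35] → ·  [on edge]
    (1,2)@(3, 5): e=[0,7,21] → █  [on edge]
    (2,2)@(5, 5): e=[8,5,15] → █
    (3,2)@(7, 5): e=[16,3,9] → █
    (4,2)@(9, 5): e=[24,1,3] → █
    (1,3)@(3, 7): e=[-8,23,13] → ·
    (2,3)@(5, 7): e=[0,21,7] → █  [on edge]
    (4,3)@(9, 7): e=[16,17,-5] → ·
  covered (6 px):
    · · · · ·
    · · · · ·
    · █ █ █ █
    · · █ █ ·

Answer: [[1,2],[2,2],[3,2],[4,2],[2,3],[3,3]]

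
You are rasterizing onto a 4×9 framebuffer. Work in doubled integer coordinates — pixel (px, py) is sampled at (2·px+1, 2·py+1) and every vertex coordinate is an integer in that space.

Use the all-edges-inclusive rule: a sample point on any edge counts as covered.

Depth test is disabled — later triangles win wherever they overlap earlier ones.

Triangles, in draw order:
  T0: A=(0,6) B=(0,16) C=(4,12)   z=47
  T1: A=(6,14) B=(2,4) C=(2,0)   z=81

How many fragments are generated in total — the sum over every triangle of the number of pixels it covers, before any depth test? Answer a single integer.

T0:
  2·area = 40  (B↔C swapped to make it positive)
  edge (0, 6)→(4, 12): d=(4,6) inclusive
  edge (4, 12)→(0, 16): d=(-4,4) inclusive
  edge (0, 16)→(0, 6): d=(0,-10) inclusive
    (0,4)@(1, 9): e=[6,24,10] → █
    (1,4)@(3, 9): e=[-6,16,30] → ·
    (3,4)@(7, 9): e=[-30,0,70] → ·  [on edge]
    (0,5)@(1, 11): e=[14,16,10] → █
    (1,5)@(3, 11): e=[2,8,30] → █
    (2,5)@(5, 11): e=[-10,0,50] → ·  [on edge]
    (0,6)@(1, 13): e=[22,8,10] → █
    (1,6)@(3, 13): e=[10,0,30] → █  [on edge]
    (2,6)@(5, 13): e=[-2,-8,50] → ·
    (0,7)@(1, 15): e=[30,0,10] → █  [on edge]
    (1,7)@(3, 15): e=[18,-8,30] → ·
    (0,8)@(1, 17): e=[38,-8,10] → ·
  covered (6 px):
    · · · ·
    · · · ·
    · · · ·
    · · · ·
    █ · · ·
    █ █ · ·
    █ █ · ·
    █ · · ·
    · · · ·
T1:
  2·area = 16
  edge (6, 14)→(2, 4): d=(-4,-10) inclusive
  edge (2, 4)→(2, 0): d=(0,-4) inclusive
  edge (2, 0)→(6, 14): d=(4,14) inclusive
    (1,2)@(3, 5): e=[6,4,6] → █
    (2,2)@(5, 5): e=[26,12,-22] → ·
    (1,3)@(3, 7): e=[-2,4,14] → ·
    (2,5)@(5, 11): e=[2,12,2] → █
    (3,5)@(7, 11): e=[22,20,-26] → ·
    (2,6)@(5, 13): e=[-6,12,10] → ·
  covered (2 px):
    · · · ·
    · · · ·
    · █ · ·
    · · · ·
    · · · ·
    · · █ ·
    · · · ·
    · · · ·
    · · · ·

Result: 8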